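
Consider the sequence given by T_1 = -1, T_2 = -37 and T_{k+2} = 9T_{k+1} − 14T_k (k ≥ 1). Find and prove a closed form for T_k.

Claim: T_k = 3·2^k − 7^k.

Base cases: T_1 = -1 and 3·2^1 − 7^1 = -1; T_2 = -37 and 3·2^2 − 7^2 = -37.
Assume T_j = 3·2^j − 7^j for all 1 ≤ j ≤ m, where m ≥ 2.
Then T_{m+1} = 9T_m − 14T_{m−1} = 9·(3·2^m − 7^m) − 14·(3·2^{m−1} − 7^{m−1}) = 3·(9·2 − 14)2^{m−1} − (9·7 − 14)7^{m−1} = 12·2^{m−1} − 49·7^{m−1} = 3·2^{m+1} − 7^{m+1}.
By strong induction, T_k = 3·2^k − 7^k for all k ≥ 1.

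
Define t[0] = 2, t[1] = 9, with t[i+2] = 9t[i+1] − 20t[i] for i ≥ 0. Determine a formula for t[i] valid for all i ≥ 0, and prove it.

Claim: t[i] = 5^i + 4^i.

Base cases: t[0] = 2 and 5^0 + 4^0 = 2; t[1] = 9 and 5^1 + 4^1 = 9.
Assume t[j] = 5^j + 4^j for all 0 ≤ j ≤ k, where k ≥ 1.
Then t[k+1] = 9t[k] − 20t[k−1] = 9·(5^k + 4^k) − 20·(5^{k−1} + 4^{k−1}) = (9·5 − 20)5^{k−1} + (9·4 − 20)4^{k−1} = 25·5^{k−1} + 16·4^{k−1} = 5^{k+1} + 4^{k+1}.
This completes the inductive step, so t[i] = 5^i + 4^i for all i ≥ 0.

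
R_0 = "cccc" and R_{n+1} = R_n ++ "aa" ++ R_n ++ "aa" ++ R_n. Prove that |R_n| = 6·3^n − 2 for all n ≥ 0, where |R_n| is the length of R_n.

Base case: |R_0| = 4, and 6·3^0 − 2 = 4.
Assume |R_k| = 6·3^k − 2.
Then |R_{k+1}| = 3|R_k| + 4 = 3(6·3^k − 2) + 4 = 6·3^{k+1} − 6 + 4 = 6·3^{k+1} − 2.
So the formula holds for k+1, and by induction |R_n| = 6·3^n − 2 for all n ≥ 0.

|R_n| = 6·3^n − 2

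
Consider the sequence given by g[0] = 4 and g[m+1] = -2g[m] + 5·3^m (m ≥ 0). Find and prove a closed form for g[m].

Claim: g[m] = 3·(-2)^m + 3^m.

Base case: g[0] = 4, and 3·(-2)^0 + 3^0 = 3 + 1 = 4.
Assume g[j] = 3·(-2)^j + 3^j for some j ≥ 0.
Then g[j+1] = -2g[j] + 5·3^j = -2·(3·(-2)^j + 3^j) + 5·3^j = 3·(-2)^{j+1} − 2·3^j + 5·3^j = 3·(-2)^{j+1} + 3·3^j = 3·(-2)^{j+1} + 3^{j+1}.
Hence g[m] = 3·(-2)^m + 3^m for every m ≥ 0, by induction.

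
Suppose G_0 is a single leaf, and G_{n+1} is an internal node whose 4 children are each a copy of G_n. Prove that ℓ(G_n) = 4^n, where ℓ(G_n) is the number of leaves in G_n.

Base case: ℓ(G_0) = 1, and 4^0 = 1.
Assume ℓ(G_m) = 4^m.
Then ℓ(G_{m+1}) = 4·ℓ(G_m) = 4·4^m = 4^{m+1}.
Hence ℓ(G_n) = 4^n for every n ≥ 0, by induction.

ℓ(G_n) = 4^n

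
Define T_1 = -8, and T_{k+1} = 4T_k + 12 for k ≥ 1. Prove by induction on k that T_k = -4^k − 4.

Base case: T_1 = -8, and -4^1 − 4 = -4 − 4 = -8.
Assume T_j = -4^j − 4 for some j ≥ 1.
Then T_{j+1} = 4T_j + 12 = 4·(-4^j − 4) + 12 = -4^{j+1} − 16 + 12 = -4^{j+1} − 4.
This completes the inductive step, so T_k = -4^k − 4 for all k ≥ 1.

T_k = -4^k − 4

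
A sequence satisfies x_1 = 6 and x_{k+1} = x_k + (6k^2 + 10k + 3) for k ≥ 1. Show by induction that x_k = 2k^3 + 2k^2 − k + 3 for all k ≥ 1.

Base case: x_1 = 6, and 2·1^3 + 2·1^2 − 1 + 3 = 6.
Assume x_m = 2m^3 + 2m^2 − m + 3.
Then x_{m+1} = x_m + (6m^2 + 10m + 3) = (2m^3 + 2m^2 − m + 3) + (6m^2 + 10m + 3) = 2m^3 + 8m^2 + 9m + 6,
and 2·(m+1)^3 + 2·(m+1)^2 − (m+1) + 3 = 2m^3 + 8m^2 + 9m + 6.
By induction, x_k = 2k^3 + 2k^2 − k + 3 for all k ≥ 1.

x_k = 2k^3 + 2k^2 − k + 3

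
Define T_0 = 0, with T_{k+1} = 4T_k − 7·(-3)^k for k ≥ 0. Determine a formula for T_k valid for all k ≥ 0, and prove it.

Claim: T_k = -4^k + (-3)^k.

Base case: T_0 = 0, and -4^0 + (-3)^0 = -1 + 1 = 0.
Assume T_m = -4^m + (-3)^m for some m ≥ 0.
Then T_{m+1} = 4T_m − 7·(-3)^m = 4·(-4^m + (-3)^m) − 7·(-3)^m = -4^{m+1} + 4·(-3)^m − 7·(-3)^m = -4^{m+1} − 3·(-3)^m = -4^{m+1} + (-3)^{m+1}.
Hence T_k = -4^k + (-3)^k for every k ≥ 0, by induction.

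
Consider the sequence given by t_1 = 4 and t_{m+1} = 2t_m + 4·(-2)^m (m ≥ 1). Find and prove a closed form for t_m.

Claim: t_m = 2^m − (-2)^m.

Base case: t_1 = 4, and 2^1 − (-2)^1 = 2 + 2 = 4.
Assume t_j = 2^j − (-2)^j for some j ≥ 1.
Then t_{j+1} = 2t_j + 4·(-2)^j = 2·(2^j − (-2)^j) + 4·(-2)^j = 2^{j+1} − 2·(-2)^j + 4·(-2)^j = 2^{j+1} + 2·(-2)^j = 2^{j+1} − (-2)^{j+1}.
By induction, t_m = 2^m − (-2)^m for all m ≥ 1.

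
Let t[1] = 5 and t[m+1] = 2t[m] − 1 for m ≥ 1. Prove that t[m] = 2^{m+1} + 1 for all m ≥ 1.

Base case: t[1] = 5, and 2^{1+1} + 1 = 4 + 1 = 5.
Assume t[k] = 2^{k+1} + 1 for some k ≥ 1.
Then t[k+1] = 2t[k] − 1 = 2·(2^{k+1} + 1) − 1 = 2^{k+2} + 2 − 1 = 2^{k+2} + 1.
This completes the inductive step, so t[m] = 2^{m+1} + 1 for all m ≥ 1.

t[m] = 2^{m+1} + 1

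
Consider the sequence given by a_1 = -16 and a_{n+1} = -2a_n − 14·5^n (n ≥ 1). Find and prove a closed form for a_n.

Claim: a_n = 3·(-2)^n − 2·5^n.

Base case: a_1 = -16, and 3·(-2)^1 − 2·5^1 = -6 − 10 = -16.
Assume a_j = 3·(-2)^j − 2·5^j for some j ≥ 1.
Then a_{j+1} = -2a_j − 14·5^j = -2·(3·(-2)^j − 2·5^j) − 14·5^j = 3·(-2)^{j+1} + 4·5^j − 14·5^j = 3·(-2)^{j+1} − 10·5^j = 3·(-2)^{j+1} − 2·5^{j+1}.
Hence a_n = 3·(-2)^n − 2·5^n for every n ≥ 1, by induction.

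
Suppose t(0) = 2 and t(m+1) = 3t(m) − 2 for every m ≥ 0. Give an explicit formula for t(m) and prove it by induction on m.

Claim: t(m) = 3^m + 1.

Base case: t(0) = 2, and 3^0 + 1 = 1 + 1 = 2.
Assume t(k) = 3^k + 1 for some k ≥ 0.
Then t(k+1) = 3t(k) − 2 = 3·(3^k + 1) − 2 = 3^{k+1} + 3 − 2 = 3^{k+1} + 1.
By induction, t(m) = 3^m + 1 for all m ≥ 0.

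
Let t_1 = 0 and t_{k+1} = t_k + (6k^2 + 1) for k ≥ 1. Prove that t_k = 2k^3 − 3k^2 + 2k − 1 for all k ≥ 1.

Base case: t_1 = 0, and 2·1^3 − 3·1^2 + 2·1 − 1 = 0.
Assume t_j = 2j^3 − 3j^2 + 2j − 1.
Then t_{j+1} = t_j + (6j^2 + 1) = (2j^3 − 3j^2 + 2j − 1) + (6j^2 + 1) = 2j^3 + 3j^2 + 2j,
and 2·(j+1)^3 − 3·(j+1)^2 + 2·(j+1) − 1 = 2j^3 + 3j^2 + 2j.
By induction, t_k = 2k^3 − 3k^2 + 2k − 1 for all k ≥ 1.

t_k = 2k^3 − 3k^2 + 2k − 1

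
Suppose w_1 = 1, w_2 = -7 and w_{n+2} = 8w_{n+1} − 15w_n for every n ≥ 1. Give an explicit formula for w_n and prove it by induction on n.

Claim: w_n = -5^n + 2·3^n.

Base cases: w_1 = 1 and -5^1 + 2·3^1 = 1; w_2 = -7 and -5^2 + 2·3^2 = -7.
Assume w_j = -5^j + 2·3^j for all 1 ≤ j ≤ r, where r ≥ 2.
Then w_{r+1} = 8w_r − 15w_{r−1} = 8·(-5^r + 2·3^r) − 15·(-5^{r−1} + 2·3^{r−1}) = -(8·5 − 15)5^{r−1} + 2·(8·3 − 15)3^{r−1} = -25·5^{r−1} + 18·3^{r−1} = -5^{r+1} + 2·3^{r+1}.
This completes the inductive step, so w_n = -5^n + 2·3^n for all n ≥ 1.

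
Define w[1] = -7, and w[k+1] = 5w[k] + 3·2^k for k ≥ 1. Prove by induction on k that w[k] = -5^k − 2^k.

Base case: w[1] = -7, and -5^1 − 2^1 = -5 − 2 = -7.
Assume w[r] = -5^r − 2^r for some r ≥ 1.
Then w[r+1] = 5w[r] + 3·2^r = 5·(-5^r − 2^r) + 3·2^r = -5^{r+1} − 5·2^r + 3·2^r = -5^{r+1} − 2·2^r = -5^{r+1} − 2^{r+1}.
By induction, w[k] = -5^k − 2^k for all k ≥ 1.

w[k] = -5^k − 2^k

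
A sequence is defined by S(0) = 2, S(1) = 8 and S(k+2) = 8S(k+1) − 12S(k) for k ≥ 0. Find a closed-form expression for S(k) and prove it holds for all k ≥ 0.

Claim: S(k) = 6^k + 2^k.

Base cases: S(0) = 2 and 6^0 + 2^0 = 2; S(1) = 8 and 6^1 + 2^1 = 8.
Assume S(j) = 6^j + 2^j for all 0 ≤ j ≤ r, where r ≥ 1.
Then S(r+1) = 8S(r) − 12S(r−1) = 8·(6^r + 2^r) − 12·(6^{r−1} + 2^{r−1}) = (8·6 − 12)6^{r−1} + (8·2 − 12)2^{r−1} = 36·6^{r−1} + 4·2^{r−1} = 6^{r+1} + 2^{r+1}.
This completes the inductive step, so S(k) = 6^k + 2^k for all k ≥ 0.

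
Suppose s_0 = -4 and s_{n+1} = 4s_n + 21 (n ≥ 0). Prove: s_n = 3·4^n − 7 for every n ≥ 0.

Base case: s_0 = -4, and 3·4^0 − 7 = 3 − 7 = -4.
Assume s_r = 3·4^r − 7 for some r ≥ 0.
Then s_{r+1} = 4s_r + 21 = 4·(3·4^r − 7) + 21 = 12·4^r − 28 + 21 = 3·4^{r+1} − 7.
So the formula holds for r+1, and by induction s_n = 3·4^n − 7 for all n ≥ 0.

s_n = 3·4^n − 7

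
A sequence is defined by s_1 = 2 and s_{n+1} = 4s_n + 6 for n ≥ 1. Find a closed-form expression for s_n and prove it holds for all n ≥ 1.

Claim: s_n = 4^n − 2.

Base case: s_1 = 2, and 4^1 − 2 = 4 − 2 = 2.
Assume s_k = 4^k − 2 for some k ≥ 1.
Then s_{k+1} = 4s_k + 6 = 4·(4^k − 2) + 6 = 4^{k+1} − 8 + 6 = 4^{k+1} − 2.
Hence s_n = 4^n − 2 for every n ≥ 1, by induction.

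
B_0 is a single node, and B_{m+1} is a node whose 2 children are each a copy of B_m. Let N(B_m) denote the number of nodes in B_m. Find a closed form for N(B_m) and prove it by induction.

Claim: N(B_m) = 2^{m+1} − 1.

Base case: N(B_0) = 1, and 2^{0+1} − 1 = 1.
Assume N(B_r) = 2^{r+1} − 1.
Then N(B_{r+1}) = 1 + 2N(B_r) = 1 + 2(2^{r+1} − 1) = 2^{r+2} − 2 + 1 = 2^{r+2} − 1.
By induction, N(B_m) = 2^{m+1} − 1 for all m ≥ 0.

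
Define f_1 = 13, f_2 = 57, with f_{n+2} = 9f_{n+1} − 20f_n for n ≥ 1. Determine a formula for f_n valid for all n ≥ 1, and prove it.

Claim: f_n = 2·4^n + 5^n.

Base cases: f_1 = 13 and 2·4^1 + 5^1 = 13; f_2 = 57 and 2·4^2 + 5^2 = 57.
Assume f_i = 2·4^i + 5^i for all 1 ≤ i ≤ j, where j ≥ 2.
Then f_{j+1} = 9f_j − 20f_{j−1} = 9·(2·4^j + 5^j) − 20·(2·4^{j−1} + 5^{j−1}) = 2·(9·4 − 20)4^{j−1} + (9·5 − 20)5^{j−1} = 32·4^{j−1} + 25·5^{j−1} = 2·4^{j+1} + 5^{j+1}.
This completes the inductive step, so f_n = 2·4^n + 5^n for all n ≥ 1.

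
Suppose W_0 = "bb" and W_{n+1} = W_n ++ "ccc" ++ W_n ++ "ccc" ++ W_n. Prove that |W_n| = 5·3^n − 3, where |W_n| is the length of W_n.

Base case: |W_0| = 2, and 5·3^0 − 3 = 2.
Assume |W_m| = 5·3^m − 3.
Then |W_{m+1}| = 3|W_m| + 6 = 3(5·3^m − 3) + 6 = 5·3^{m+1} − 9 + 6 = 5·3^{m+1} − 3.
By induction, |W_n| = 5·3^n − 3 for all n ≥ 0.

|W_n| = 5·3^n − 3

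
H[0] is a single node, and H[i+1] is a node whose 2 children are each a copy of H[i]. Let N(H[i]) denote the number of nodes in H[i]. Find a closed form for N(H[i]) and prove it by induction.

Claim: N(H[i]) = 2^{i+1} − 1.

Base case: N(H[0]) = 1, and 2^{0+1} − 1 = 1.
Assume N(H[r]) = 2^{r+1} − 1.
Then N(H[r+1]) = 1 + 2N(H[r]) = 1 + 2(2^{r+1} − 1) = 2^{r+2} − 2 + 1 = 2^{r+2} − 1.
By induction, N(H[i]) = 2^{i+1} − 1 for all i ≥ 0.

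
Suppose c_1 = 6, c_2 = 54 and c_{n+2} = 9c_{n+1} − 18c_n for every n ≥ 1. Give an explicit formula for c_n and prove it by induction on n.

Claim: c_n = 2·6^n − 2·3^n.

Base cases: c_1 = 6 and 2·6^1 − 2·3^1 = 6; c_2 = 54 and 2·6^2 − 2·3^2 = 54.
Assume c_j = 2·6^j − 2·3^j for all 1 ≤ j ≤ m, where m ≥ 2.
Then c_{m+1} = 9c_m − 18c_{m−1} = 9·(2·6^m − 2·3^m) − 18·(2·6^{m−1} − 2·3^{m−1}) = 2·(9·6 − 18)6^{m−1} − 2·(9·3 − 18)3^{m−1} = 72·6^{m−1} − 18·3^{m−1} = 2·6^{m+1} − 2·3^{m+1}.
Hence c_n = 2·6^n − 2·3^n for every n ≥ 1, by strong induction.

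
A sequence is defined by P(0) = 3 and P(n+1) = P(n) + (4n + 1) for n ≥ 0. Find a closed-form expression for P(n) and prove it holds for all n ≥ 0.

Claim: P(n) = 2n^2 − n + 3.

Base case: P(0) = 3, and 2·0^2 − 0 + 3 = 3.
Assume P(r) = 2r^2 − r + 3.
Then P(r+1) = P(r) + (4r + 1) = (2r^2 − r + 3) + (4r + 1) = 2r^2 + 3r + 4,
and 2·(r+1)^2 − (r+1) + 3 = 2r^2 + 3r + 4.
Hence P(n) = 2n^2 − n + 3 for every n ≥ 0, by induction.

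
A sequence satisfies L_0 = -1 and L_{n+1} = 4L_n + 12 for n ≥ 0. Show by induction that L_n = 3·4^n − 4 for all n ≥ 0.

Base case: L_0 = -1, and 3·4^0 − 4 = 3 − 4 = -1.
Assume L_k = 3·4^k − 4 for some k ≥ 0.
Then L_{k+1} = 4L_k + 12 = 4·(3·4^k − 4) + 12 = 12·4^k − 16 + 12 = 3·4^{k+1} − 4.
This completes the inductive step, so L_n = 3·4^n − 4 for all n ≥ 0.

L_n = 3·4^n − 4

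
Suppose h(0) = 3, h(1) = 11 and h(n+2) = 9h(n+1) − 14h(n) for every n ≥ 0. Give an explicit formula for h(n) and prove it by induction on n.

Claim: h(n) = 7^n + 2·2^n.

Base cases: h(0) = 3 and 7^0 + 2·2^0 = 3; h(1) = 11 and 7^1 + 2·2^1 = 11.
Assume h(j) = 7^j + 2·2^j for all 0 ≤ j ≤ r, where r ≥ 1.
Then h(r+1) = 9h(r) − 14h(r−1) = 9·(7^r + 2·2^r) − 14·(7^{r−1} + 2·2^{r−1}) = (9·7 − 14)7^{r−1} + 2·(9·2 − 14)2^{r−1} = 49·7^{r−1} + 8·2^{r−1} = 7^{r+1} + 2·2^{r+1}.
So the formula holds for r+1, and by strong induction h(n) = 7^n + 2·2^n for all n ≥ 0.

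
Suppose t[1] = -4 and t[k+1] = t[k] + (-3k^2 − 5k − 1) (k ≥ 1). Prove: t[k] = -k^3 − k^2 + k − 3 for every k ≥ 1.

Base case: t[1] = -4, and -1^3 − 1^2 + 1 − 3 = -4.
Assume t[r] = -r^3 − r^2 + r − 3.
Then t[r+1] = t[r] + (-3r^2 − 5r − 1) = (-r^3 − r^2 + r − 3) + (-3r^2 − 5r − 1) = -r^3 − 4r^2 − 4r − 4,
and -(r+1)^3 − (r+1)^2 + (r+1) − 3 = -r^3 − 4r^2 − 4r − 4.
Hence t[k] = -k^3 − k^2 + k − 3 for every k ≥ 1, by induction.

t[k] = -k^3 − k^2 + k − 3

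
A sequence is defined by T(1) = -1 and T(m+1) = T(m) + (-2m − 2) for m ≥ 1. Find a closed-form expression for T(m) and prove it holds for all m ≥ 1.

Claim: T(m) = -m^2 − m + 1.

Base case: T(1) = -1, and -1^2 − 1 + 1 = -1.
Assume T(k) = -k^2 − k + 1.
Then T(k+1) = T(k) + (-2k − 2) = (-k^2 − k + 1) + (-2k − 2) = -k^2 − 3k − 1,
and -(k+1)^2 − (k+1) + 1 = -k^2 − 3k − 1.
By induction, T(m) = -m^2 − m + 1 for all m ≥ 1.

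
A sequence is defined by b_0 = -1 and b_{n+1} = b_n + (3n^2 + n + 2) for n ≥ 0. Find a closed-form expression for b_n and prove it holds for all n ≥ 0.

Claim: b_n = n^3 − n^2 + 2n − 1.

Base case: b_0 = -1, and 0^3 − 0^2 + 2·0 − 1 = -1.
Assume b_j = j^3 − j^2 + 2j − 1.
Then b_{j+1} = b_j + (3j^2 + j + 2) = (j^3 − j^2 + 2j − 1) + (3j^2 + j + 2) = j^3 + 2j^2 + 3j + 1,
and (j+1)^3 − (j+1)^2 + 2·(j+1) − 1 = j^3 + 2j^2 + 3j + 1.
Hence b_n = n^3 − n^2 + 2n − 1 for every n ≥ 0, by induction.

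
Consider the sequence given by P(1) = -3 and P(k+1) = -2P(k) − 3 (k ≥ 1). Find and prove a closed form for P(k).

Claim: P(k) = (-2)^k − 1.

Base case: P(1) = -3, and (-2)^1 − 1 = -2 − 1 = -3.
Assume P(r) = (-2)^r − 1 for some r ≥ 1.
Then P(r+1) = -2P(r) − 3 = -2·((-2)^r − 1) − 3 = -2·(-2)^r + 2 − 3 = (-2)^{r+1} − 1.
Hence P(k) = (-2)^k − 1 for every k ≥ 1, by induction.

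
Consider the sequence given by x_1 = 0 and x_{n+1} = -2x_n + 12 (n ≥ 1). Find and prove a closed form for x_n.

Claim: x_n = 2·(-2)^n + 4.

Base case: x_1 = 0, and 2·(-2)^1 + 4 = -4 + 4 = 0.
Assume x_r = 2·(-2)^r + 4 for some r ≥ 1.
Then x_{r+1} = -2x_r + 12 = -2·(2·(-2)^r + 4) + 12 = -4·(-2)^r − 8 + 12 = 2·(-2)^{r+1} + 4.
Hence x_n = 2·(-2)^n + 4 for every n ≥ 1, by induction.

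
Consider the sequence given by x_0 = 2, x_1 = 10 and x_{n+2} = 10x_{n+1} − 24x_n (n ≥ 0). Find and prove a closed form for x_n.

Claim: x_n = 4^n + 6^n.

Base cases: x_0 = 2 and 4^0 + 6^0 = 2; x_1 = 10 and 4^1 + 6^1 = 10.
Assume x_j = 4^j + 6^j for all 0 ≤ j ≤ r, where r ≥ 1.
Then x_{r+1} = 10x_r − 24x_{r−1} = 10·(4^r + 6^r) − 24·(4^{r−1} + 6^{r−1}) = (10·4 − 24)4^{r−1} + (10·6 − 24)6^{r−1} = 16·4^{r−1} + 36·6^{r−1} = 4^{r+1} + 6^{r+1}.
By strong induction, x_n = 4^n + 6^n for all n ≥ 0.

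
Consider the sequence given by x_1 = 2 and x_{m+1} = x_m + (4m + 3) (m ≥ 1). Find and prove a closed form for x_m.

Claim: x_m = 2m^2 + m − 1.

Base case: x_1 = 2, and 2·1^2 + 1 − 1 = 2.
Assume x_r = 2r^2 + r − 1.
Then x_{r+1} = x_r + (4r + 3) = (2r^2 + r − 1) + (4r + 3) = 2r^2 + 5r + 2,
and 2·(r+1)^2 + (r+1) − 1 = 2r^2 + 5r + 2.
This completes the inductive step, so x_m = 2m^2 + m − 1 for all m ≥ 1.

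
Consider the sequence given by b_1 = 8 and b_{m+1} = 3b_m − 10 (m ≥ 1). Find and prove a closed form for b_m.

Claim: b_m = 3^m + 5.

Base case: b_1 = 8, and 3^1 + 5 = 3 + 5 = 8.
Assume b_j = 3^j + 5 for some j ≥ 1.
Then b_{j+1} = 3b_j − 10 = 3·(3^j + 5) − 10 = 3^{j+1} + 15 − 10 = 3^{j+1} + 5.
Hence b_m = 3^m + 5 for every m ≥ 1, by induction.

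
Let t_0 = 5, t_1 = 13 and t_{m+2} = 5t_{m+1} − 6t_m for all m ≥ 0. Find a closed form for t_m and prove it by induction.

Claim: t_m = 3·3^m + 2·2^m.

Base cases: t_0 = 5 and 3·3^0 + 2·2^0 = 5; t_1 = 13 and 3·3^1 + 2·2^1 = 13.
Assume t_j = 3·3^j + 2·2^j for all 0 ≤ j ≤ r, where r ≥ 1.
Then t_{r+1} = 5t_r − 6t_{r−1} = 5·(3·3^r + 2·2^r) − 6·(3·3^{r−1} + 2·2^{r−1}) = 3·(5·3 − 6)3^{r−1} + 2·(5·2 − 6)2^{r−1} = 27·3^{r−1} + 8·2^{r−1} = 3·3^{r+1} + 2·2^{r+1}.
Hence t_m = 3·3^m + 2·2^m for every m ≥ 0, by strong induction.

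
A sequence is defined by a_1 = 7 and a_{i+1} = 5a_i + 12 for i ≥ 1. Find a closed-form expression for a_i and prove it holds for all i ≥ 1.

Claim: a_i = 2·5^i − 3.

Base case: a_1 = 7, and 2·5^1 − 3 = 10 − 3 = 7.
Assume a_j = 2·5^j − 3 for some j ≥ 1.
Then a_{j+1} = 5a_j + 12 = 5·(2·5^j − 3) + 12 = 10·5^j − 15 + 12 = 2·5^{j+1} − 3.
So the formula holds for j+1, and by induction a_i = 2·5^i − 3 for all i ≥ 1.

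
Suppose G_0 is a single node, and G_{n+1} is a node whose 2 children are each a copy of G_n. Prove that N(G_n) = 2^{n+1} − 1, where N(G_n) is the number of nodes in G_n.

Base case: N(G_0) = 1, and 2^{0+1} − 1 = 1.
Assume N(G_j) = 2^{j+1} − 1.
Then N(G_{j+1}) = 1 + 2N(G_j) = 1 + 2(2^{j+1} − 1) = 2^{j+2} − 2 + 1 = 2^{j+2} − 1.
This completes the inductive step, so N(G_n) = 2^{n+1} − 1 for all n ≥ 0.

N(G_n) = 2^{n+1} − 1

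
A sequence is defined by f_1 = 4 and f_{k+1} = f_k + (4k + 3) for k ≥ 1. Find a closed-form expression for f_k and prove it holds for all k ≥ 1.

Claim: f_k = 2k^2 + k + 1.

Base case: f_1 = 4, and 2·1^2 + 1 + 1 = 4.
Assume f_r = 2r^2 + r + 1.
Then f_{r+1} = f_r + (4r + 3) = (2r^2 + r + 1) + (4r + 3) = 2r^2 + 5r + 4,
and 2·(r+1)^2 + (r+1) + 1 = 2r^2 + 5r + 4.
This completes the inductive step, so f_k = 2k^2 + k + 1 for all k ≥ 1.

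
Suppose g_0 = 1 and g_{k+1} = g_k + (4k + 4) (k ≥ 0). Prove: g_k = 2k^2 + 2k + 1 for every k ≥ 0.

Base case: g_0 = 1, and 2·0^2 + 2·0 + 1 = 1.
Assume g_j = 2j^2 + 2j + 1.
Then g_{j+1} = g_j + (4j + 4) = (2j^2 + 2j + 1) + (4j + 4) = 2j^2 + 6j + 5,
and 2·(j+1)^2 + 2·(j+1) + 1 = 2j^2 + 6j + 5.
This completes the inductive step, so g_k = 2k^2 + 2k + 1 for all k ≥ 0.

g_k = 2k^2 + 2k + 1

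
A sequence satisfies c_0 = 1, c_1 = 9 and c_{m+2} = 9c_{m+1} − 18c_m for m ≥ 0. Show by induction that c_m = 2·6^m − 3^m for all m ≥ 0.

Base cases: c_0 = 1 and 2·6^0 − 3^0 = 1; c_1 = 9 and 2·6^1 − 3^1 = 9.
Assume c_i = 2·6^i − 3^i for all 0 ≤ i ≤ j, where j ≥ 1.
Then c_{j+1} = 9c_j − 18c_{j−1} = 9·(2·6^j − 3^j) − 18·(2·6^{j−1} − 3^{j−1}) = 2·(9·6 − 18)6^{j−1} − (9·3 − 18)3^{j−1} = 72·6^{j−1} − 9·3^{j−1} = 2·6^{j+1} − 3^{j+1}.
So the formula holds for j+1, and by strong induction c_m = 2·6^m − 3^m for all m ≥ 0.

c_m = 2·6^m − 3^m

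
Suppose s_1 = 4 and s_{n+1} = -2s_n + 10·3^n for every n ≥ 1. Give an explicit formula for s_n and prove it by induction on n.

Claim: s_n = (-2)^n + 2·3^n.

Base case: s_1 = 4, and (-2)^1 + 2·3^1 = -2 + 6 = 4.
Assume s_m = (-2)^m + 2·3^m for some m ≥ 1.
Then s_{m+1} = -2s_m + 10·3^m = -2·((-2)^m + 2·3^m) + 10·3^m = (-2)^{m+1} − 4·3^m + 10·3^m = (-2)^{m+1} + 6·3^m = (-2)^{m+1} + 2·3^{m+1}.
So the formula holds for m+1, and by induction s_n = (-2)^n + 2·3^n for all n ≥ 1.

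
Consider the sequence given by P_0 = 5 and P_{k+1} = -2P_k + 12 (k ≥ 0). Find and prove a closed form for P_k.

Claim: P_k = (-2)^k + 4.

Base case: P_0 = 5, and (-2)^0 + 4 = 1 + 4 = 5.
Assume P_r = (-2)^r + 4 for some r ≥ 0.
Then P_{r+1} = -2P_r + 12 = -2·((-2)^r + 4) + 12 = -2·(-2)^r − 8 + 12 = (-2)^{r+1} + 4.
Hence P_k = (-2)^k + 4 for every k ≥ 0, by induction.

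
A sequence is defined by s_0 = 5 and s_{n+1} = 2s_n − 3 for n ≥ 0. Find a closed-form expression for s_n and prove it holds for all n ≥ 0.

Claim: s_n = 2^{n+1} + 3.

Base case: s_0 = 5, and 2^{0+1} + 3 = 2 + 3 = 5.
Assume s_j = 2^{j+1} + 3 for some j ≥ 0.
Then s_{j+1} = 2s_j − 3 = 2·(2^{j+1} + 3) − 3 = 2^{j+2} + 6 − 3 = 2^{j+2} + 3.
So the formula holds for j+1, and by induction s_n = 2^{n+1} + 3 for all n ≥ 0.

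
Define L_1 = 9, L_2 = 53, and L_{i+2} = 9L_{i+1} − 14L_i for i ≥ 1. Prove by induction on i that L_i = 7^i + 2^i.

Base cases: L_1 = 9 and 7^1 + 2^1 = 9; L_2 = 53 and 7^2 + 2^2 = 53.
Assume L_t = 7^t + 2^t for all 1 ≤ t ≤ j, where j ≥ 2.
Then L_{j+1} = 9L_j − 14L_{j−1} = 9·(7^j + 2^j) − 14·(7^{j−1} + 2^{j−1}) = (9·7 − 14)7^{j−1} + (9·2 − 14)2^{j−1} = 49·7^{j−1} + 4·2^{j−1} = 7^{j+1} + 2^{j+1}.
So the formula holds for j+1, and by strong induction L_i = 7^i + 2^i for all i ≥ 1.

L_i = 7^i + 2^i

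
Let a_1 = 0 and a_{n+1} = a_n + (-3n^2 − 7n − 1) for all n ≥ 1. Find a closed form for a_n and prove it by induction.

Claim: a_n = -n^3 − 2n^2 + 2n + 1.

Base case: a_1 = 0, and -1^3 − 2·1^2 + 2·1 + 1 = 0.
Assume a_m = -m^3 − 2m^2 + 2m + 1.
Then a_{m+1} = a_m + (-3m^2 − 7m − 1) = (-m^3 − 2m^2 + 2m + 1) + (-3m^2 − 7m − 1) = -m^3 − 5m^2 − 5m,
and -(m+1)^3 − 2·(m+1)^2 + 2·(m+1) + 1 = -m^3 − 5m^2 − 5m.
Hence a_n = -n^3 − 2n^2 + 2n + 1 for every n ≥ 1, by induction.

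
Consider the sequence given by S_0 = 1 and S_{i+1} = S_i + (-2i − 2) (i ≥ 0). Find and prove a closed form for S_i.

Claim: S_i = -i^2 − i + 1.

Base case: S_0 = 1, and -0^2 − 0 + 1 = 1.
Assume S_k = -k^2 − k + 1.
Then S_{k+1} = S_k + (-2k − 2) = (-k^2 − k + 1) + (-2k − 2) = -k^2 − 3k − 1,
and -(k+1)^2 − (k+1) + 1 = -k^2 − 3k − 1.
Hence S_i = -i^2 − i + 1 for every i ≥ 0, by induction.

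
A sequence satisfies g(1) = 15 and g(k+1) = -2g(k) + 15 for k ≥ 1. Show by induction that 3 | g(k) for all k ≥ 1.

Base case: g(1) = 15 = 3·5, so 3 | g(1).
Assume 3 | g(j), so g(j) = 3t for some integer t.
Then g(j+1) = -2g(j) + 15 = -2·(3t) + 15 = 3(-2t + 5), so 3 | g(j+1).
By induction, 3 | g(k) for all k ≥ 1.

3 | g(k)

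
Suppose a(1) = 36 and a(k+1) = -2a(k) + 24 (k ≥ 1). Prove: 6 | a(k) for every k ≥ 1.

Base case: a(1) = 36 = 6·6, so 6 | a(1).
Assume 6 | a(m), so a(m) = 6t for some integer t.
Then a(m+1) = -2a(m) + 24 = -2·(6t) + 24 = 6(-2t + 4), so 6 | a(m+1).
By induction, 6 | a(k) for all k ≥ 1.

6 | a(k)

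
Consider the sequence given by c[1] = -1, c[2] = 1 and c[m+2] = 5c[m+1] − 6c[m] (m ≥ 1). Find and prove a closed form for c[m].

Claim: c[m] = 3^m − 2·2^m.

Base cases: c[1] = -1 and 3^1 − 2·2^1 = -1; c[2] = 1 and 3^2 − 2·2^2 = 1.
Assume c[i] = 3^i − 2·2^i for all 1 ≤ i ≤ j, where j ≥ 2.
Then c[j+1] = 5c[j] − 6c[j−1] = 5·(3^j − 2·2^j) − 6·(3^{j−1} − 2·2^{j−1}) = (5·3 − 6)3^{j−1} − 2·(5·2 − 6)2^{j−1} = 9·3^{j−1} − 8·2^{j−1} = 3^{j+1} − 2·2^{j+1}.
Hence c[m] = 3^m − 2·2^m for every m ≥ 1, by strong induction.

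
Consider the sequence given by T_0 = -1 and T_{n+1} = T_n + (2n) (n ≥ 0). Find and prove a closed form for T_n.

Claim: T_n = n^2 − n − 1.

Base case: T_0 = -1, and 0^2 − 0 − 1 = -1.
Assume T_r = r^2 − r − 1.
Then T_{r+1} = T_r + (2r) = (r^2 − r − 1) + (2r) = r^2 + r − 1,
and (r+1)^2 − (r+1) − 1 = r^2 + r − 1.
This completes the inductive step, so T_n = n^2 − n − 1 for all n ≥ 0.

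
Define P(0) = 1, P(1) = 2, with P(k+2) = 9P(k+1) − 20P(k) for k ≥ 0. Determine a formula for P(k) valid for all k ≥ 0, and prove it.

Claim: P(k) = 3·4^k − 2·5^k.

Base cases: P(0) = 1 and 3·4^0 − 2·5^0 = 1; P(1) = 2 and 3·4^1 − 2·5^1 = 2.
Assume P(j) = 3·4^j − 2·5^j for all 0 ≤ j ≤ r, where r ≥ 1.
Then P(r+1) = 9P(r) − 20P(r−1) = 9·(3·4^r − 2·5^r) − 20·(3·4^{r−1} − 2·5^{r−1}) = 3·(9·4 − 20)4^{r−1} − 2·(9·5 − 20)5^{r−1} = 48·4^{r−1} − 50·5^{r−1} = 3·4^{r+1} − 2·5^{r+1}.
This completes the inductive step, so P(k) = 3·4^k − 2·5^k for all k ≥ 0.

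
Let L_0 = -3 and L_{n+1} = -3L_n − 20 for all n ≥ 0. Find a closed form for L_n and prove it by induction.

Claim: L_n = 2·(-3)^n − 5.

Base case: L_0 = -3, and 2·(-3)^0 − 5 = 2 − 5 = -3.
Assume L_r = 2·(-3)^r − 5 for some r ≥ 0.
Then L_{r+1} = -3L_r − 20 = -3·(2·(-3)^r − 5) − 20 = -6·(-3)^r + 15 − 20 = 2·(-3)^{r+1} − 5.
So the formula holds for r+1, and by induction L_n = 2·(-3)^n − 5 for all n ≥ 0.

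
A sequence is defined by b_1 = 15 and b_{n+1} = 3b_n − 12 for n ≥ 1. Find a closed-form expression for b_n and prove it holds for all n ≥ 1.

Claim: b_n = 3^{n+1} + 6.

Base case: b_1 = 15, and 3^{1+1} + 6 = 9 + 6 = 15.
Assume b_r = 3^{r+1} + 6 for some r ≥ 1.
Then b_{r+1} = 3b_r − 12 = 3·(3^{r+1} + 6) − 12 = 3^{r+2} + 18 − 12 = 3^{r+2} + 6.
Hence b_n = 3^{n+1} + 6 for every n ≥ 1, by induction.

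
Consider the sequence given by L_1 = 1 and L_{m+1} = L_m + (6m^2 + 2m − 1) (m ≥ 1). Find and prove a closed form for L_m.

Claim: L_m = 2m^3 − 2m^2 − m + 2.

Base case: L_1 = 1, and 2·1^3 − 2·1^2 − 1 + 2 = 1.
Assume L_k = 2k^3 − 2k^2 − k + 2.
Then L_{k+1} = L_k + (6k^2 + 2k − 1) = (2k^3 − 2k^2 − k + 2) + (6k^2 + 2k − 1) = 2k^3 + 4k^2 + k + 1,
and 2·(k+1)^3 − 2·(k+1)^2 − (k+1) + 2 = 2k^3 + 4k^2 + k + 1.
By induction, L_m = 2m^3 − 2m^2 − m + 2 for all m ≥ 1.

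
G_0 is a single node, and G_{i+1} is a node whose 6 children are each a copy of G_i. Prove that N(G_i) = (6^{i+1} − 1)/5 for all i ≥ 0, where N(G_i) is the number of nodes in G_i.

Base case: N(G_0) = 1, and (6^{0+1} − 1)/5 = 1.
Assume N(G_j) = (6^{j+1} − 1)/5.
Then N(G_{j+1}) = 1 + 6N(G_j) = 1 + 6·(6^{j+1} − 1)/5 = 1 + (6^{j+2} − 6)/5 = (5 + 6^{j+2} − 6)/5 = (6^{j+2} − 1)/5.
By induction, N(G_i) = (6^{i+1} − 1)/5 for all i ≥ 0.

N(G_i) = (6^{i+1} − 1)/5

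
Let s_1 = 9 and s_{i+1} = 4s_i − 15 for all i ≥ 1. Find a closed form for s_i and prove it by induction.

Claim: s_i = 4^i + 5.

Base case: s_1 = 9, and 4^1 + 5 = 4 + 5 = 9.
Assume s_k = 4^k + 5 for some k ≥ 1.
Then s_{k+1} = 4s_k − 15 = 4·(4^k + 5) − 15 = 4^{k+1} + 20 − 15 = 4^{k+1} + 5.
So the formula holds for k+1, and by induction s_i = 4^i + 5 for all i ≥ 1.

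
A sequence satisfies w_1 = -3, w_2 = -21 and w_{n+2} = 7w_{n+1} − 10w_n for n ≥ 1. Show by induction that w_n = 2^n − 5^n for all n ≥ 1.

Base cases: w_1 = -3 and 2^1 − 5^1 = -3; w_2 = -21 and 2^2 − 5^2 = -21.
Assume w_j = 2^j − 5^j for all 1 ≤ j ≤ r, where r ≥ 2.
Then w_{r+1} = 7w_r − 10w_{r−1} = 7·(2^r − 5^r) − 10·(2^{r−1} − 5^{r−1}) = (7·2 − 10)2^{r−1} − (7·5 − 10)5^{r−1} = 4·2^{r−1} − 25·5^{r−1} = 2^{r+1} − 5^{r+1}.
Hence w_n = 2^n − 5^n for every n ≥ 1, by strong induction.

w_n = 2^n − 5^n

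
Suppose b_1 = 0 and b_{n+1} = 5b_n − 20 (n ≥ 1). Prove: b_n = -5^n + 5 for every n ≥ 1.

Base case: b_1 = 0, and -5^1 + 5 = -5 + 5 = 0.
Assume b_k = -5^k + 5 for some k ≥ 1.
Then b_{k+1} = 5b_k − 20 = 5·(-5^k + 5) − 20 = -5^{k+1} + 25 − 20 = -5^{k+1} + 5.
By induction, b_n = -5^n + 5 for all n ≥ 1.

b_n = -5^n + 5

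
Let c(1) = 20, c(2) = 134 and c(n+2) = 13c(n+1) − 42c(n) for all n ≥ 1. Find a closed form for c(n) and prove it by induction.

Claim: c(n) = 6^n + 2·7^n.

Base cases: c(1) = 20 and 6^1 + 2·7^1 = 20; c(2) = 134 and 6^2 + 2·7^2 = 134.
Assume c(j) = 6^j + 2·7^j for all 1 ≤ j ≤ r, where r ≥ 2.
Then c(r+1) = 13c(r) − 42c(r−1) = 13·(6^r + 2·7^r) − 42·(6^{r−1} + 2·7^{r−1}) = (13·6 − 42)6^{r−1} + 2·(13·7 − 42)7^{r−1} = 36·6^{r−1} + 98·7^{r−1} = 6^{r+1} + 2·7^{r+1}.
By strong induction, c(n) = 6^n + 2·7^n for all n ≥ 1.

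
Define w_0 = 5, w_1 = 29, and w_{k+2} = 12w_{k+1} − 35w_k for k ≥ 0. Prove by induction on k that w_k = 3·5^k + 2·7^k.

Base cases: w_0 = 5 and 3·5^0 + 2·7^0 = 5; w_1 = 29 and 3·5^1 + 2·7^1 = 29.
Assume w_i = 3·5^i + 2·7^i for all 0 ≤ i ≤ j, where j ≥ 1.
Then w_{j+1} = 12w_j − 35w_{j−1} = 12·(3·5^j + 2·7^j) − 35·(3·5^{j−1} + 2·7^{j−1}) = 3·(12·5 − 35)5^{j−1} + 2·(12·7 − 35)7^{j−1} = 75·5^{j−1} + 98·7^{j−1} = 3·5^{j+1} + 2·7^{j+1}.
This completes the inductive step, so w_k = 3·5^k + 2·7^k for all k ≥ 0.

w_k = 3·5^k + 2·7^k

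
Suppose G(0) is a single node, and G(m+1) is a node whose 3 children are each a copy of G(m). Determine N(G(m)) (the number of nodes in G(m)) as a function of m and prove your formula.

Claim: N(G(m)) = (3^{m+1} − 1)/2.

Base case: N(G(0)) = 1, and (3^{0+1} − 1)/2 = 1.
Assume N(G(j)) = (3^{j+1} − 1)/2.
Then N(G(j+1)) = 1 + 3N(G(j)) = 1 + 3·(3^{j+1} − 1)/2 = 1 + (3^{j+2} − 3)/2 = (2 + 3^{j+2} − 3)/2 = (3^{j+2} − 1)/2.
Hence N(G(m)) = (3^{m+1} − 1)/2 for every m ≥ 0, by induction.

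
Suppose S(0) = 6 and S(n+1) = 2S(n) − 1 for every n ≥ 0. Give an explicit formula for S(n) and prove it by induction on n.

Claim: S(n) = 5·2^n + 1.

Base case: S(0) = 6, and 5·2^0 + 1 = 5 + 1 = 6.
Assume S(k) = 5·2^k + 1 for some k ≥ 0.
Then S(k+1) = 2S(k) − 1 = 2·(5·2^k + 1) − 1 = 10·2^k + 2 − 1 = 5·2^{k+1} + 1.
By induction, S(n) = 5·2^n + 1 for all n ≥ 0.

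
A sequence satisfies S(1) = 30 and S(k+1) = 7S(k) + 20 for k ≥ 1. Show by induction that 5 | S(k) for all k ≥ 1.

Base case: S(1) = 30 = 5·6, so 5 | S(1).
Assume 5 | S(r), so S(r) = 5t for some integer t.
Then S(r+1) = 7S(r) + 20 = 7·(5t) + 20 = 5(7t + 4), so 5 | S(r+1).
This completes the inductive step, so 5 | S(k) for all k ≥ 1.

5 | S(k)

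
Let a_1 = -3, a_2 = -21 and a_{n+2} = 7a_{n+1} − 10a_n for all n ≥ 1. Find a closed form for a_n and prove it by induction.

Claim: a_n = -5^n + 2^n.

Base cases: a_1 = -3 and -5^1 + 2^1 = -3; a_2 = -21 and -5^2 + 2^2 = -21.
Assume a_j = -5^j + 2^j for all 1 ≤ j ≤ k, where k ≥ 2.
Then a_{k+1} = 7a_k − 10a_{k−1} = 7·(-5^k + 2^k) − 10·(-5^{k−1} + 2^{k−1}) = -(7·5 − 10)5^{k−1} + (7·2 − 10)2^{k−1} = -25·5^{k−1} + 4·2^{k−1} = -5^{k+1} + 2^{k+1}.
So the formula holds for k+1, and by strong induction a_n = -5^n + 2^n for all n ≥ 1.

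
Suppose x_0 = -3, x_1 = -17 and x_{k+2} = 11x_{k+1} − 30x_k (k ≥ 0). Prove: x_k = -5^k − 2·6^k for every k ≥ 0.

Base cases: x_0 = -3 and -5^0 − 2·6^0 = -3; x_1 = -17 and -5^1 − 2·6^1 = -17.
Assume x_i = -5^i − 2·6^i for all 0 ≤ i ≤ j, where j ≥ 1.
Then x_{j+1} = 11x_j − 30x_{j−1} = 11·(-5^j − 2·6^j) − 30·(-5^{j−1} − 2·6^{j−1}) = -(11·5 − 30)5^{j−1} − 2·(11·6 − 30)6^{j−1} = -25·5^{j−1} − 72·6^{j−1} = -5^{j+1} − 2·6^{j+1}.
So the formula holds for j+1, and by strong induction x_k = -5^k − 2·6^k for all k ≥ 0.

x_k = -5^k − 2·6^k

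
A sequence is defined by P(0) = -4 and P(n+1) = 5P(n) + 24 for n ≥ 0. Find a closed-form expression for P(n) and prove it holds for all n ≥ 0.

Claim: P(n) = 2·5^n − 6.

Base case: P(0) = -4, and 2·5^0 − 6 = 2 − 6 = -4.
Assume P(m) = 2·5^m − 6 for some m ≥ 0.
Then P(m+1) = 5P(m) + 24 = 5·(2·5^m − 6) + 24 = 10·5^m − 30 + 24 = 2·5^{m+1} − 6.
So the formula holds for m+1, and by induction P(n) = 2·5^n − 6 for all n ≥ 0.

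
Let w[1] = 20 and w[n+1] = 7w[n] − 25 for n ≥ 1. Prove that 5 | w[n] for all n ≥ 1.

Base case: w[1] = 20 = 5·4, so 5 | w[1].
Assume 5 | w[m], so w[m] = 5t for some integer t.
Then w[m+1] = 7w[m] − 25 = 7·(5t) − 25 = 5(7t − 5), so 5 | w[m+1].
By induction, 5 | w[n] for all n ≥ 1.

5 | w[n]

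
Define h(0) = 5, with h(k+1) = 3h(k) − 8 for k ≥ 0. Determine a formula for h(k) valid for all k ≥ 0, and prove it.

Claim: h(k) = 3^k + 4.

Base case: h(0) = 5, and 3^0 + 4 = 1 + 4 = 5.
Assume h(m) = 3^m + 4 for some m ≥ 0.
Then h(m+1) = 3h(m) − 8 = 3·(3^m + 4) − 8 = 3^{m+1} + 12 − 8 = 3^{m+1} + 4.
This completes the inductive step, so h(k) = 3^k + 4 for all k ≥ 0.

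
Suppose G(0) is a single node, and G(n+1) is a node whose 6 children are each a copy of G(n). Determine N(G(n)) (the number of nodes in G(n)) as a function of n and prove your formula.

Claim: N(G(n)) = (6^{n+1} − 1)/5.

Base case: N(G(0)) = 1, and (6^{0+1} − 1)/5 = 1.
Assume N(G(j)) = (6^{j+1} − 1)/5.
Then N(G(j+1)) = 1 + 6N(G(j)) = 1 + 6·(6^{j+1} − 1)/5 = 1 + (6^{j+2} − 6)/5 = (5 + 6^{j+2} − 6)/5 = (6^{j+2} − 1)/5.
By induction, N(G(n)) = (6^{n+1} − 1)/5 for all n ≥ 0.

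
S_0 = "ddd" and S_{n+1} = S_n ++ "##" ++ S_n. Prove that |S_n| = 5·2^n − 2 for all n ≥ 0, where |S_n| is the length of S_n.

Base case: |S_0| = 3, and 5·2^0 − 2 = 3.
Assume |S_r| = 5·2^r − 2.
Then |S_{r+1}| = |S_r| + 2 + |S_r| = 2|S_r| + 2 = 2(5·2^r − 2) + 2 = 5·2^{r+1} − 4 + 2 = 5·2^{r+1} − 2.
This completes the inductive step, so |S_n| = 5·2^n − 2 for all n ≥ 0.

|S_n| = 5·2^n − 2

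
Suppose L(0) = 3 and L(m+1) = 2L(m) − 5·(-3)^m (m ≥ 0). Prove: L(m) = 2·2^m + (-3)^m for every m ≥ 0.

Base case: L(0) = 3, and 2·2^0 + (-3)^0 = 2 + 1 = 3.
Assume L(k) = 2·2^k + (-3)^k for some k ≥ 0.
Then L(k+1) = 2L(k) − 5·(-3)^k = 2·(2·2^k + (-3)^k) − 5·(-3)^k = 2·2^{k+1} + 2·(-3)^k − 5·(-3)^k = 2·2^{k+1} − 3·(-3)^k = 2·2^{k+1} + (-3)^{k+1}.
This completes the inductive step, so L(m) = 2·2^m + (-3)^m for all m ≥ 0.

L(m) = 2·2^m + (-3)^m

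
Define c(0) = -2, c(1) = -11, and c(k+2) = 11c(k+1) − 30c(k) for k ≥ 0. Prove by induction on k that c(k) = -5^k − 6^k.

Base cases: c(0) = -2 and -5^0 − 6^0 = -2; c(1) = -11 and -5^1 − 6^1 = -11.
Assume c(j) = -5^j − 6^j for all 0 ≤ j ≤ m, where m ≥ 1.
Then c(m+1) = 11c(m) − 30c(m−1) = 11·(-5^m − 6^m) − 30·(-5^{m−1} − 6^{m−1}) = -(11·5 − 30)5^{m−1} − (11·6 − 30)6^{m−1} = -25·5^{m−1} − 36·6^{m−1} = -5^{m+1} − 6^{m+1}.
Hence c(k) = -5^k − 6^k for every k ≥ 0, by strong induction.

c(k) = -5^k − 6^k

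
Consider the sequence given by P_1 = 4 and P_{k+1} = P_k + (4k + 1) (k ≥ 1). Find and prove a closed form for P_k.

Claim: P_k = 2k^2 − k + 3.

Base case: P_1 = 4, and 2·1^2 − 1 + 3 = 4.
Assume P_r = 2r^2 − r + 3.
Then P_{r+1} = P_r + (4r + 1) = (2r^2 − r + 3) + (4r + 1) = 2r^2 + 3r + 4,
and 2·(r+1)^2 − (r+1) + 3 = 2r^2 + 3r + 4.
By induction, P_k = 2k^2 − k + 3 for all k ≥ 1.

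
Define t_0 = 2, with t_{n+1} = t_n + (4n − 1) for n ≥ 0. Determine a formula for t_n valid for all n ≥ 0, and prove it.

Claim: t_n = 2n^2 − 3n + 2.

Base case: t_0 = 2, and 2·0^2 − 3·0 + 2 = 2.
Assume t_r = 2r^2 − 3r + 2.
Then t_{r+1} = t_r + (4r − 1) = (2r^2 − 3r + 2) + (4r − 1) = 2r^2 + r + 1,
and 2·(r+1)^2 − 3·(r+1) + 2 = 2r^2 + r + 1.
By induction, t_n = 2n^2 − 3n + 2 for all n ≥ 0.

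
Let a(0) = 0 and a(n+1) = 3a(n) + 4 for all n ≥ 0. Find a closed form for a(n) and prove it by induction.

Claim: a(n) = 2·3^n − 2.

Base case: a(0) = 0, and 2·3^0 − 2 = 2 − 2 = 0.
Assume a(j) = 2·3^j − 2 for some j ≥ 0.
Then a(j+1) = 3a(j) + 4 = 3·(2·3^j − 2) + 4 = 6·3^j − 6 + 4 = 2·3^{j+1} − 2.
By induction, a(n) = 2·3^n − 2 for all n ≥ 0.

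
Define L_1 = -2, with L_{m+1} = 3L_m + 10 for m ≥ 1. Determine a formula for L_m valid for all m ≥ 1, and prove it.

Claim: L_m = 3^m − 5.

Base case: L_1 = -2, and 3^1 − 5 = 3 − 5 = -2.
Assume L_k = 3^k − 5 for some k ≥ 1.
Then L_{k+1} = 3L_k + 10 = 3·(3^k − 5) + 10 = 3^{k+1} − 15 + 10 = 3^{k+1} − 5.
By induction, L_m = 3^m − 5 for all m ≥ 1.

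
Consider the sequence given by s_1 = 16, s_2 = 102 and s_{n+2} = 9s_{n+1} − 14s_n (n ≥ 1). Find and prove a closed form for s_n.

Claim: s_n = 2·7^n + 2^n.

Base cases: s_1 = 16 and 2·7^1 + 2^1 = 16; s_2 = 102 and 2·7^2 + 2^2 = 102.
Assume s_j = 2·7^j + 2^j for all 1 ≤ j ≤ r, where r ≥ 2.
Then s_{r+1} = 9s_r − 14s_{r−1} = 9·(2·7^r + 2^r) − 14·(2·7^{r−1} + 2^{r−1}) = 2·(9·7 − 14)7^{r−1} + (9·2 − 14)2^{r−1} = 98·7^{r−1} + 4·2^{r−1} = 2·7^{r+1} + 2^{r+1}.
By strong induction, s_n = 2·7^n + 2^n for all n ≥ 1.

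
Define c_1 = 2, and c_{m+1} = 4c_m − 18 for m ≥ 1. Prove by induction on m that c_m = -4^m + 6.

Base case: c_1 = 2, and -4^1 + 6 = -4 + 6 = 2.
Assume c_r = -4^r + 6 for some r ≥ 1.
Then c_{r+1} = 4c_r − 18 = 4·(-4^r + 6) − 18 = -4^{r+1} + 24 − 18 = -4^{r+1} + 6.
So the formula holds for r+1, and by induction c_m = -4^m + 6 for all m ≥ 1.

c_m = -4^m + 6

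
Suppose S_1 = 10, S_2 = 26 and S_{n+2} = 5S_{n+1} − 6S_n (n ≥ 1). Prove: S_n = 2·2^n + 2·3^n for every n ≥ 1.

Base cases: S_1 = 10 and 2·2^1 + 2·3^1 = 10; S_2 = 26 and 2·2^2 + 2·3^2 = 26.
Assume S_j = 2·2^j + 2·3^j for all 1 ≤ j ≤ k, where k ≥ 2.
Then S_{k+1} = 5S_k − 6S_{k−1} = 5·(2·2^k + 2·3^k) − 6·(2·2^{k−1} + 2·3^{k−1}) = 2·(5·2 − 6)2^{k−1} + 2·(5·3 − 6)3^{k−1} = 8·2^{k−1} + 18·3^{k−1} = 2·2^{k+1} + 2·3^{k+1}.
Hence S_n = 2·2^n + 2·3^n for every n ≥ 1, by strong induction.

S_n = 2·2^n + 2·3^n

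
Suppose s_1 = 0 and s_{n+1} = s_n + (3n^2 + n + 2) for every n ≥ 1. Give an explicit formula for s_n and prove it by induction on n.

Claim: s_n = n^3 − n^2 + 2n − 2.

Base case: s_1 = 0, and 1^3 − 1^2 + 2·1 − 2 = 0.
Assume s_r = r^3 − r^2 + 2r − 2.
Then s_{r+1} = s_r + (3r^2 + r + 2) = (r^3 − r^2 + 2r − 2) + (3r^2 + r + 2) = r^3 + 2r^2 + 3r,
and (r+1)^3 − (r+1)^2 + 2·(r+1) − 2 = r^3 + 2r^2 + 3r.
Hence s_n = n^3 − n^2 + 2n − 2 for every n ≥ 1, by induction.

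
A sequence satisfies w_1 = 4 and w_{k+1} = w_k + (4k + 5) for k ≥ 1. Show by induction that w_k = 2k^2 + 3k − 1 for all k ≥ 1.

Base case: w_1 = 4, and 2·1^2 + 3·1 − 1 = 4.
Assume w_m = 2m^2 + 3m − 1.
Then w_{m+1} = w_m + (4m + 5) = (2m^2 + 3m − 1) + (4m + 5) = 2m^2 + 7m + 4,
and 2·(m+1)^2 + 3·(m+1) − 1 = 2m^2 + 7m + 4.
Hence w_k = 2k^2 + 3k − 1 for every k ≥ 1, by induction.

w_k = 2k^2 + 3k − 1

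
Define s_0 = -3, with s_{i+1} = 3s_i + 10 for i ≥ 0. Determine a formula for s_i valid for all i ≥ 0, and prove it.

Claim: s_i = 2·3^i − 5.

Base case: s_0 = -3, and 2·3^0 − 5 = 2 − 5 = -3.
Assume s_r = 2·3^r − 5 for some r ≥ 0.
Then s_{r+1} = 3s_r + 10 = 3·(2·3^r − 5) + 10 = 6·3^r − 15 + 10 = 2·3^{r+1} − 5.
So the formula holds for r+1, and by induction s_i = 2·3^i − 5 for all i ≥ 0.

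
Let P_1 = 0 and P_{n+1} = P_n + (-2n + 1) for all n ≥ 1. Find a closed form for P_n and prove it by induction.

Claim: P_n = -n^2 + 2n − 1.

Base case: P_1 = 0, and -1^2 + 2·1 − 1 = 0.
Assume P_j = -j^2 + 2j − 1.
Then P_{j+1} = P_j + (-2j + 1) = (-j^2 + 2j − 1) + (-2j + 1) = -j^2,
and -(j+1)^2 + 2·(j+1) − 1 = -j^2.
This completes the inductive step, so P_n = -n^2 + 2n − 1 for all n ≥ 1.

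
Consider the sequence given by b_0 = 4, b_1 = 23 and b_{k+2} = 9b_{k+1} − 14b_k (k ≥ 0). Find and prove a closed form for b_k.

Claim: b_k = 3·7^k + 2^k.

Base cases: b_0 = 4 and 3·7^0 + 2^0 = 4; b_1 = 23 and 3·7^1 + 2^1 = 23.
Assume b_j = 3·7^j + 2^j for all 0 ≤ j ≤ r, where r ≥ 1.
Then b_{r+1} = 9b_r − 14b_{r−1} = 9·(3·7^r + 2^r) − 14·(3·7^{r−1} + 2^{r−1}) = 3·(9·7 − 14)7^{r−1} + (9·2 − 14)2^{r−1} = 147·7^{r−1} + 4·2^{r−1} = 3·7^{r+1} + 2^{r+1}.
This completes the inductive step, so b_k = 3·7^k + 2^k for all k ≥ 0.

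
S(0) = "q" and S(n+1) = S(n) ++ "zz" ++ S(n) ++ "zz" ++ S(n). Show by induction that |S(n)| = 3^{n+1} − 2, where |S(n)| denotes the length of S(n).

Base case: |S(0)| = 1, and 3^{0+1} − 2 = 1.
Assume |S(k)| = 3^{k+1} − 2.
Then |S(k+1)| = 3|S(k)| + 4 = 3(3^{k+1} − 2) + 4 = 3^{k+2} − 6 + 4 = 3^{k+2} − 2.
This completes the inductive step, so |S(n)| = 3^{n+1} − 2 for all n ≥ 0.

|S(n)| = 3^{n+1} − 2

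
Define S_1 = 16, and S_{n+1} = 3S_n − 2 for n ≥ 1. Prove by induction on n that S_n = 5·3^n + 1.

Base case: S_1 = 16, and 5·3^1 + 1 = 15 + 1 = 16.
Assume S_r = 5·3^r + 1 for some r ≥ 1.
Then S_{r+1} = 3S_r − 2 = 3·(5·3^r + 1) − 2 = 15·3^r + 3 − 2 = 5·3^{r+1} + 1.
So the formula holds for r+1, and by induction S_n = 5·3^n + 1 for all n ≥ 1.

S_n = 5·3^n + 1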